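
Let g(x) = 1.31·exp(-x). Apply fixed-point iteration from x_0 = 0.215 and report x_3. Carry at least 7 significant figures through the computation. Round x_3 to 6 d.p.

x_1 = g(0.215000) = 1.056569
x_2 = g(1.056569) = 0.455417
x_3 = g(0.455417) = 0.830780

0.830780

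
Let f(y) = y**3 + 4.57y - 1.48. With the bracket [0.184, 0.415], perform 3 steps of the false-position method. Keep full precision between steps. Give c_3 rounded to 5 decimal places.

f(0.184000) = -0.632890, f(0.415000) = 0.488023
step 1: c = 0.314427, f(c) = -0.011982 < 0 → new bracket [0.314427, 0.415000]
step 2: c = 0.316837, f(c) = -0.000248 < 0 → new bracket [0.316837, 0.415000]
step 3: c = 0.316887, f(c) = -0.000005 < 0 → new bracket [0.316887, 0.415000]

0.31689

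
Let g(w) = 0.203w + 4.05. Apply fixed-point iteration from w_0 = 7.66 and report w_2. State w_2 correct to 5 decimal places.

w_1 = g(7.660000) = 5.604980
w_2 = g(5.604980) = 5.187811

5.18781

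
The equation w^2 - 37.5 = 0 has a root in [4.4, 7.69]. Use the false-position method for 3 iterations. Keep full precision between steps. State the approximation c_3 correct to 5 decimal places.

6.12080

False-position update: c = (a·f(b) − b·f(a))/(f(b) − f(a)); replace the endpoint whose sign matches f(c).
f(4.400000) = -18.140000, f(7.690000) = 21.636100
step 1: c = 5.900414, f(c) = -2.685120 < 0 → new bracket [5.900414, 7.690000]
step 2: c = 6.097988, f(c) = -0.314541 < 0 → new bracket [6.097988, 7.690000]
step 3: c = 6.120801, f(c) = -0.035798 < 0 → new bracket [6.120801, 7.690000]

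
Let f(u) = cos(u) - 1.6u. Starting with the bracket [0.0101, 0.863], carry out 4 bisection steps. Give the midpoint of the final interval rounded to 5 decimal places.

0.51651

f(0.010100) = 0.983789, f(0.863000) = -0.730639 (opposite signs)
step 1: m = 0.436550, f(m) = 0.207736 > 0 → root in [0.436550, 0.863000]
step 2: m = 0.649775, f(m) = -0.243420 < 0 → root in [0.436550, 0.649775]
step 3: m = 0.543162, f(m) = -0.012982 < 0 → root in [0.436550, 0.543162]
step 4: m = 0.489856, f(m) = 0.098631 > 0 → root in [0.489856, 0.543162]
Midpoint of [0.489856, 0.543162] = 0.516509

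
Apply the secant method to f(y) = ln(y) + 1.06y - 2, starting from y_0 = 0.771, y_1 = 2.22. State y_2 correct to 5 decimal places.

1.57710

f(y_0) = -1.442807, f(y_1) = 1.150707
y_2 = 2.220000 - (1.150707)·(2.220000 - 0.771000)/(1.150707 - (-1.442807)) = 1.577098; f(y_2) = 0.127311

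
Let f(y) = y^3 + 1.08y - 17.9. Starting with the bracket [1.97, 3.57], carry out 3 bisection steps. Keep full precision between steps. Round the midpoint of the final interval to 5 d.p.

f(1.970000) = -8.127027, f(3.570000) = 31.454893 (opposite signs)
step 1: m = 2.770000, f(m) = 6.345533 > 0 → root in [1.970000, 2.770000]
step 2: m = 2.370000, f(m) = -2.028347 < 0 → root in [2.370000, 2.770000]
step 3: m = 2.570000, f(m) = 1.850193 > 0 → root in [2.370000, 2.570000]
Midpoint of [2.370000, 2.570000] = 2.470000

2.47000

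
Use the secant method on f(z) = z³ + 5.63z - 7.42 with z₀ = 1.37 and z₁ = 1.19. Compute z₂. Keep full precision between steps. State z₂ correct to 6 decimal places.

1.098573

f(z_0) = 2.864453, f(z_1) = 0.964859
z_2 = 1.190000 - (0.964859)·(1.190000 - 1.370000)/(0.964859 - (2.864453)) = 1.098573; f(z_2) = 0.090791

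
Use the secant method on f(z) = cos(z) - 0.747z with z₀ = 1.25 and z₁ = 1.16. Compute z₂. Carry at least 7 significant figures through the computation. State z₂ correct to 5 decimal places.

0.88200

Secant update: z_(k+1) = z_k − f(z_k)·(z_k − z_(k-1))/(f(z_k) − f(z_(k-1))).
f(z_0) = -0.618428, f(z_1) = -0.467180
z_2 = 1.160000 - (-0.467180)·(1.160000 - 1.250000)/(-0.467180 - (-0.618428)) = 0.882003; f(z_2) = -0.023250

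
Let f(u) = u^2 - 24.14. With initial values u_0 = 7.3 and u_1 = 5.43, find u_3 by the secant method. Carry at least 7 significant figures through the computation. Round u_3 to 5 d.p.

f(u_0) = 29.150000, f(u_1) = 5.344900
u_2 = 5.430000 - (5.344900)·(5.430000 - 7.300000)/(5.344900 - (29.150000)) = 5.010134; f(u_2) = 0.961438
u_3 = 5.010134 - (0.961438)·(5.010134 - 5.430000)/(0.961438 - (5.344900)) = 4.918043; f(u_3) = 0.047146

4.91804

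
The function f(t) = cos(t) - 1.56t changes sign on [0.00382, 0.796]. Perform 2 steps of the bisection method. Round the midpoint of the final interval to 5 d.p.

0.49893

f(0.003820) = 0.994034, f(0.796000) = -0.542189 (opposite signs)
step 1: m = 0.399910, f(m) = 0.297236 > 0 → root in [0.399910, 0.796000]
step 2: m = 0.597955, f(m) = -0.106321 < 0 → root in [0.399910, 0.597955]
Midpoint of [0.399910, 0.597955] = 0.498933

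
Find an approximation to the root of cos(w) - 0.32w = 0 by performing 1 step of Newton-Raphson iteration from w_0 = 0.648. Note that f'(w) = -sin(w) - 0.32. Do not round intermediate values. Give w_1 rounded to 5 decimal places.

Newton update: w ← w − f(w)/f'(w).
w_0 = 0.648000: f = 0.589933, f' = -0.923593 → w_1 = 0.648000 - (0.589933)/(-0.923593) = 1.286736

1.28674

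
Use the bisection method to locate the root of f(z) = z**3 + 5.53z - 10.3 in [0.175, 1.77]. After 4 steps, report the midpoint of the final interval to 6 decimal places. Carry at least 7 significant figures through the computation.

1.421094

f(0.175000) = -9.326891, f(1.770000) = 5.033333 (opposite signs)
step 1: m = 0.972500, f(m) = -4.002327 < 0 → root in [0.972500, 1.770000]
step 2: m = 1.371250, f(m) = -0.138590 < 0 → root in [1.371250, 1.770000]
step 3: m = 1.570625, f(m) = 2.260073 > 0 → root in [1.371250, 1.570625]
step 4: m = 1.470938, f(m) = 1.016889 > 0 → root in [1.371250, 1.470938]
Midpoint of [1.371250, 1.470938] = 1.421094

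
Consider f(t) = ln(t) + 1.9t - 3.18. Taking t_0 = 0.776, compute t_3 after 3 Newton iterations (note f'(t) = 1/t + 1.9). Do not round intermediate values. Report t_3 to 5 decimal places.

1.47067

Newton update: t ← t − f(t)/f'(t).
t_0 = 0.776000: f = -1.959203, f' = 3.188660 → t_1 = 0.776000 - (-1.959203)/(3.188660) = 1.390428
t_1 = 1.390428: f = -0.208574, f' = 2.619203 → t_2 = 1.390428 - (-0.208574)/(2.619203) = 1.470061
t_2 = 1.470061: f = -0.001580, f' = 2.580244 → t_3 = 1.470061 - (-0.001580)/(2.580244) = 1.470673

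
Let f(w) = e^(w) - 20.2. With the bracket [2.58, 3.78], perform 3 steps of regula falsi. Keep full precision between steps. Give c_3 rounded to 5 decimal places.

f(2.580000) = -7.002862, f(3.780000) = 23.616042
step 1: c = 2.854452, f(c) = -2.835073 < 0 → new bracket [2.854452, 3.780000]
step 2: c = 2.953654, f(c) = -1.024102 < 0 → new bracket [2.953654, 3.780000]
step 3: c = 2.987999, f(c) = -0.354068 < 0 → new bracket [2.987999, 3.780000]

2.98800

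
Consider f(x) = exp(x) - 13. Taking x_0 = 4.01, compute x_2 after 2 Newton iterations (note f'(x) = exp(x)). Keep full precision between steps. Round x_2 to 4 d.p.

x_0 = 4.010000: f = 42.146871, f' = 55.146871 → x_1 = 4.010000 - (42.146871)/(55.146871) = 3.245734
x_1 = 3.245734: f = 12.680556, f' = 25.680556 → x_2 = 3.245734 - (12.680556)/(25.680556) = 2.751954

2.7520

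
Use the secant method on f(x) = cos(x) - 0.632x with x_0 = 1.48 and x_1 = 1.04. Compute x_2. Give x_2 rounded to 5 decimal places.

0.94418

f(x_0) = -0.844688, f(x_1) = -0.151060
x_2 = 1.040000 - (-0.151060)·(1.040000 - 1.480000)/(-0.151060 - (-0.844688)) = 0.944176; f(x_2) = -0.010309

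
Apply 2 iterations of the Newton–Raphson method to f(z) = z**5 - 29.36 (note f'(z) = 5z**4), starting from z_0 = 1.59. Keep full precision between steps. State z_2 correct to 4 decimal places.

z_0 = 1.590000: f = -19.197850, f' = 31.956448 → z_1 = 1.590000 - (-19.197850)/(31.956448) = 2.190750
z_1 = 2.190750: f = 21.102007, f' = 115.170597 → z_2 = 2.190750 - (21.102007)/(115.170597) = 2.007527

2.0075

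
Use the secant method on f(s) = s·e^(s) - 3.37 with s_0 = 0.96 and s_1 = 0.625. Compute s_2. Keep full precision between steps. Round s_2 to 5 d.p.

1.17576

f(s_0) = -0.862771, f(s_1) = -2.202346
s_2 = 0.625000 - (-2.202346)·(0.625000 - 0.960000)/(-2.202346 - (-0.862771)) = 1.175761; f(s_2) = 0.440183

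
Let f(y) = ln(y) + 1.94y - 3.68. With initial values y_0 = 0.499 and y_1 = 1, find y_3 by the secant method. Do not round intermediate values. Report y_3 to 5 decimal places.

1.63402

Secant update: y_(k+1) = y_k − f(y_k)·(y_k − y_(k-1))/(f(y_k) − f(y_(k-1))).
f(y_0) = -3.407089, f(y_1) = -1.740000
y_2 = 1.000000 - (-1.740000)·(1.000000 - 0.499000)/(-1.740000 - (-3.407089)) = 1.522911; f(y_2) = -0.304928
y_3 = 1.522911 - (-0.304928)·(1.522911 - 1.000000)/(-0.304928 - (-1.740000)) = 1.634021; f(y_3) = -0.018955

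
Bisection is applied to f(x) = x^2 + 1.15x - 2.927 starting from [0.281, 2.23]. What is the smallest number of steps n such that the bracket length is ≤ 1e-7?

25

Initial width b − a = 2.23 − 0.281 = 1.949000.
After n steps the width is (b−a)/2^n; need (b−a)/2^n ≤ 1e-7.
So n ≥ log₂(1.949000/1e-7) = log₂(19490000.0000) ≈ 24.2162.
Hence n = 25.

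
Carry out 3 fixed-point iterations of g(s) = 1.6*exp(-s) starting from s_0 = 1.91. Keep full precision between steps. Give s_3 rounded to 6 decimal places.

0.452724

s_1 = g(1.910000) = 0.236929
s_2 = g(0.236929) = 1.262476
s_3 = g(1.262476) = 0.452724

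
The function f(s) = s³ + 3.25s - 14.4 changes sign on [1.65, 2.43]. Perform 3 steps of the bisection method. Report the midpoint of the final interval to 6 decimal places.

1.991250

f(1.650000) = -4.545375, f(2.430000) = 7.846407 (opposite signs)
step 1: m = 2.040000, f(m) = 0.719664 > 0 → root in [1.650000, 2.040000]
step 2: m = 1.845000, f(m) = -2.123324 < 0 → root in [1.845000, 2.040000]
step 3: m = 1.942500, f(m) = -0.757228 < 0 → root in [1.942500, 2.040000]
Midpoint of [1.942500, 2.040000] = 1.991250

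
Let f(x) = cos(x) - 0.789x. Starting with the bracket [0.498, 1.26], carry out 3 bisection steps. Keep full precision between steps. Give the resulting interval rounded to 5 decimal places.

[0.78375, 0.87900]

f(0.498000) = 0.485618, f(1.260000) = -0.688323 (opposite signs)
step 1: m = 0.879000, f(m) = -0.055609 < 0 → root in [0.498000, 0.879000]
step 2: m = 0.688500, f(m) = 0.228973 > 0 → root in [0.688500, 0.879000]
step 3: m = 0.783750, f(m) = 0.089892 > 0 → root in [0.783750, 0.879000]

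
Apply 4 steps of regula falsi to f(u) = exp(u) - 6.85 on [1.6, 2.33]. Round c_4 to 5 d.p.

1.92381

f(1.600000) = -1.896968, f(2.330000) = 3.427942
step 1: c = 1.860058, f(c) = -0.425889 < 0 → new bracket [1.860058, 2.330000]
step 2: c = 1.911992, f(c) = -0.083447 < 0 → new bracket [1.911992, 2.330000]
step 3: c = 1.921926, f(c) = -0.015894 < 0 → new bracket [1.921926, 2.330000]
step 4: c = 1.923809, f(c) = -0.003011 < 0 → new bracket [1.923809, 2.330000]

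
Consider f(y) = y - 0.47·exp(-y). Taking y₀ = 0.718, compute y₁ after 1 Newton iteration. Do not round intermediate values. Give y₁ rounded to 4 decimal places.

f'(y) = 1 + 0.47·exp(-y)
y_0 = 0.718000: f = 0.488768, f' = 1.229232 → y_1 = 0.718000 - (0.488768)/(1.229232) = 0.320379

0.3204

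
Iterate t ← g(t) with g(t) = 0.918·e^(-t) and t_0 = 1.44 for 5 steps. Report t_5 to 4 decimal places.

t_1 = g(1.440000) = 0.217500
t_2 = g(0.217500) = 0.738557
t_3 = g(0.738557) = 0.438623
t_4 = g(0.438623) = 0.592040
t_5 = g(0.592040) = 0.507835

0.5078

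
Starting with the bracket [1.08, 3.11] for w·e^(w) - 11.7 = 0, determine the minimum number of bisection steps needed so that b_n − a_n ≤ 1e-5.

18

Initial width b − a = 3.11 − 1.08 = 2.030000.
After n steps the width is (b−a)/2^n; need (b−a)/2^n ≤ 1e-5.
So n ≥ log₂(2.030000/1e-5) = log₂(203000.0000) ≈ 17.6311.
Hence n = 18.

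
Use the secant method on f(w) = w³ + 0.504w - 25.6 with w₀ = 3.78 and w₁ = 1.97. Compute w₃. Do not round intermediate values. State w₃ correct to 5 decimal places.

f(w_0) = 30.315272, f(w_1) = -16.961747
w_2 = 1.970000 - (-16.961747)·(1.970000 - 3.780000)/(-16.961747 - (30.315272)) = 2.619380; f(w_2) = -6.307864
w_3 = 2.619380 - (-6.307864)·(2.619380 - 1.970000)/(-6.307864 - (-16.961747)) = 3.003860; f(w_3) = 3.018300

3.00386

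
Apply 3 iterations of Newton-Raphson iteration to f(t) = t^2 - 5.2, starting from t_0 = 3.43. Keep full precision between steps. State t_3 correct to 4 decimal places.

Newton update: t ← t − f(t)/f'(t).
f'(t) = 2t
t_0 = 3.430000: f = 6.564900, f' = 6.860000 → t_1 = 3.430000 - (6.564900)/(6.860000) = 2.473017
t_1 = 2.473017: f = 0.915816, f' = 4.946035 → t_2 = 2.473017 - (0.915816)/(4.946035) = 2.287856
t_2 = 2.287856: f = 0.034285, f' = 4.575712 → t_3 = 2.287856 - (0.034285)/(4.575712) = 2.280363

2.2804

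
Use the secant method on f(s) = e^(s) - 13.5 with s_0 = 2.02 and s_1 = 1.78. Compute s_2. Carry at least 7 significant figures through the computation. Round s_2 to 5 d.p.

f(s_0) = -5.961675, f(s_1) = -7.570144
s_2 = 1.780000 - (-7.570144)·(1.780000 - 2.020000)/(-7.570144 - (-5.961675)) = 2.909543; f(s_2) = 4.848413

2.90954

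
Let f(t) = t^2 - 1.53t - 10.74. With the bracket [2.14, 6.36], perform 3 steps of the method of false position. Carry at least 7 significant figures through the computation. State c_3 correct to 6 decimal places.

4.087032

f(2.140000) = -9.434600, f(6.360000) = 19.978800
step 1: c = 3.493601, f(c) = -3.879961 < 0 → new bracket [3.493601, 6.360000]
step 2: c = 3.959741, f(c) = -1.118856 < 0 → new bracket [3.959741, 6.360000]
step 3: c = 4.087032, f(c) = -0.289329 < 0 → new bracket [4.087032, 6.360000]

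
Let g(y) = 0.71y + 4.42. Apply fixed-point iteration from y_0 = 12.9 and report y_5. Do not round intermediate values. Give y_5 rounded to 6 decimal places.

14.818941

y_1 = g(12.900000) = 13.579000
y_2 = g(13.579000) = 14.061090
y_3 = g(14.061090) = 14.403374
y_4 = g(14.403374) = 14.646395
y_5 = g(14.646395) = 14.818941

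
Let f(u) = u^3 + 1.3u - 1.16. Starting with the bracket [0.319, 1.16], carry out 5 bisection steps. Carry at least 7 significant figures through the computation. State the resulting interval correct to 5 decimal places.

f(0.319000) = -0.712838, f(1.160000) = 1.908896 (opposite signs)
step 1: m = 0.739500, f(m) = 0.205753 > 0 → root in [0.319000, 0.739500]
step 2: m = 0.529250, f(m) = -0.323729 < 0 → root in [0.529250, 0.739500]
step 3: m = 0.634375, f(m) = -0.080020 < 0 → root in [0.634375, 0.739500]
step 4: m = 0.686937, f(m) = 0.057173 > 0 → root in [0.634375, 0.686937]
step 5: m = 0.660656, f(m) = -0.012792 < 0 → root in [0.660656, 0.686937]

[0.66066, 0.68694]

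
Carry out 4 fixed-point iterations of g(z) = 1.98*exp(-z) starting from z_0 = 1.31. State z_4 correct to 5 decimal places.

z_1 = g(1.310000) = 0.534244
z_2 = g(0.534244) = 1.160503
z_3 = g(1.160503) = 0.620391
z_4 = g(0.620391) = 1.064714

1.06471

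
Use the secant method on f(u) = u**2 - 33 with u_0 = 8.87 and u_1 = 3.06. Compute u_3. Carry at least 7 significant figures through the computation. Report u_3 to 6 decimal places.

f(u_0) = 45.676900, f(u_1) = -23.636400
u_2 = 3.060000 - (-23.636400)·(3.060000 - 8.870000)/(-23.636400 - (45.676900)) = 5.041257; f(u_2) = -7.585724
u_3 = 5.041257 - (-7.585724)·(5.041257 - 3.060000)/(-7.585724 - (-23.636400)) = 5.977621; f(u_3) = 2.731955

5.977621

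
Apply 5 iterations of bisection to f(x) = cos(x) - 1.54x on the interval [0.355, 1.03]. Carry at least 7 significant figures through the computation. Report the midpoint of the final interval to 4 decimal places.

0.5554

f(0.355000) = 0.390946, f(1.030000) = -1.071381 (opposite signs)
step 1: m = 0.692500, f(m) = -0.296798 < 0 → root in [0.355000, 0.692500]
step 2: m = 0.523750, f(m) = 0.059375 > 0 → root in [0.523750, 0.692500]
step 3: m = 0.608125, f(m) = -0.115792 < 0 → root in [0.523750, 0.608125]
step 4: m = 0.565937, f(m) = -0.027457 < 0 → root in [0.523750, 0.565937]
step 5: m = 0.544844, f(m) = 0.016149 > 0 → root in [0.544844, 0.565937]
Midpoint of [0.544844, 0.565937] = 0.555391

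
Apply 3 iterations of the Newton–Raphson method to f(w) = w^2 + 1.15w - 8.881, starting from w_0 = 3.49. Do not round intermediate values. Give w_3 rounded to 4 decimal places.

2.4601

f'(w) = 2w + 1.15
w_0 = 3.490000: f = 7.312600, f' = 8.130000 → w_1 = 3.490000 - (7.312600)/(8.130000) = 2.590541
w_1 = 2.590541: f = 0.809026, f' = 6.331082 → w_2 = 2.590541 - (0.809026)/(6.331082) = 2.462755
w_2 = 2.462755: f = 0.016329, f' = 6.075510 → w_3 = 2.462755 - (0.016329)/(6.075510) = 2.460067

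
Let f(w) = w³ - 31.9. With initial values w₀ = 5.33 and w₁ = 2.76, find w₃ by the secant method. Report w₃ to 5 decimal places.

f(w_0) = 119.519437, f(w_1) = -10.875424
w_2 = 2.760000 - (-10.875424)·(2.760000 - 5.330000)/(-10.875424 - (119.519437)) = 2.974348; f(w_2) = -5.586706
w_3 = 2.974348 - (-5.586706)·(2.974348 - 2.760000)/(-5.586706 - (-10.875424)) = 3.200773; f(w_3) = 0.891742

3.20077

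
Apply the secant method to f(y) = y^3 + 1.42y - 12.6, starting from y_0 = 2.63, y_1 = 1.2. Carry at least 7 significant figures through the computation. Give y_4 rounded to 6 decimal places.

f(y_0) = 9.326047, f(y_1) = -9.168000
y_2 = 1.200000 - (-9.168000)·(1.200000 - 2.630000)/(-9.168000 - (9.326047)) = 1.908890; f(y_2) = -2.933650
y_3 = 1.908890 - (-2.933650)·(1.908890 - 1.200000)/(-2.933650 - (-9.168000)) = 2.242466; f(y_3) = 1.860894
y_4 = 2.242466 - (1.860894)·(2.242466 - 1.908890)/(1.860894 - (-2.933650)) = 2.112996; f(y_4) = -0.165540

2.112996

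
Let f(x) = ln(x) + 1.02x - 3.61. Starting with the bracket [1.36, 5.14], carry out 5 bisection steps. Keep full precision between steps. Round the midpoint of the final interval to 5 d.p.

2.60031

f(1.360000) = -1.915315, f(5.140000) = 3.269853 (opposite signs)
step 1: m = 3.250000, f(m) = 0.883655 > 0 → root in [1.360000, 3.250000]
step 2: m = 2.305000, f(m) = -0.423819 < 0 → root in [2.305000, 3.250000]
step 3: m = 2.777500, f(m) = 0.244601 > 0 → root in [2.305000, 2.777500]
step 4: m = 2.541250, f(m) = -0.085269 < 0 → root in [2.541250, 2.777500]
step 5: m = 2.659375, f(m) = 0.080654 > 0 → root in [2.541250, 2.659375]
Midpoint of [2.541250, 2.659375] = 2.600312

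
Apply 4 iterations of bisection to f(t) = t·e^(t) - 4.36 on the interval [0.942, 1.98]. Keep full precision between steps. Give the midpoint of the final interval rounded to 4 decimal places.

1.2339

f(0.942000) = -1.943670, f(1.980000) = 9.980631 (opposite signs)
step 1: m = 1.461000, f(m) = 1.937301 > 0 → root in [0.942000, 1.461000]
step 2: m = 1.201500, f(m) = -0.364891 < 0 → root in [1.201500, 1.461000]
step 3: m = 1.331250, f(m) = 0.679810 > 0 → root in [1.201500, 1.331250]
step 4: m = 1.266375, f(m) = 0.133058 > 0 → root in [1.201500, 1.266375]
Midpoint of [1.201500, 1.266375] = 1.233937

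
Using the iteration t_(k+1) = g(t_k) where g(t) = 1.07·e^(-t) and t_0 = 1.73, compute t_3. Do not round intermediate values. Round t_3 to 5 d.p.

t_1 = g(1.730000) = 0.189694
t_2 = g(0.189694) = 0.885117
t_3 = g(0.885117) = 0.441553

0.44155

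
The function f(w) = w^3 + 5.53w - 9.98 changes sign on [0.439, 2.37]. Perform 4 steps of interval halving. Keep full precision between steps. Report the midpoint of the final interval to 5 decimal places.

f(0.439000) = -7.467725, f(2.370000) = 16.438153 (opposite signs)
step 1: m = 1.404500, f(m) = 0.557430 > 0 → root in [0.439000, 1.404500]
step 2: m = 0.921750, f(m) = -4.099582 < 0 → root in [0.921750, 1.404500]
step 3: m = 1.163125, f(m) = -1.974374 < 0 → root in [1.163125, 1.404500]
step 4: m = 1.283813, f(m) = -0.764570 < 0 → root in [1.283813, 1.404500]
Midpoint of [1.283813, 1.404500] = 1.344156

1.34416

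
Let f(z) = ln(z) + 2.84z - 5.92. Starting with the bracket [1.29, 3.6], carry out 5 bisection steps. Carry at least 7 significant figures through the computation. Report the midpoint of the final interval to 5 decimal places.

1.83141

f(1.290000) = -2.001758, f(3.600000) = 5.584934 (opposite signs)
step 1: m = 2.445000, f(m) = 1.917845 > 0 → root in [1.290000, 2.445000]
step 2: m = 1.867500, f(m) = 0.008301 > 0 → root in [1.290000, 1.867500]
step 3: m = 1.578750, f(m) = -0.979717 < 0 → root in [1.578750, 1.867500]
step 4: m = 1.723125, f(m) = -0.482185 < 0 → root in [1.723125, 1.867500]
step 5: m = 1.795313, f(m) = -0.236133 < 0 → root in [1.795313, 1.867500]
Midpoint of [1.795313, 1.867500] = 1.831406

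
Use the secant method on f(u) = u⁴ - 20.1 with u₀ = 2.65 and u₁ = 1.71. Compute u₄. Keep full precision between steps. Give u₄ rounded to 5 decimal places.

f(u_0) = 29.215506, f(u_1) = -11.549639
u_2 = 1.710000 - (-11.549639)·(1.710000 - 2.650000)/(-11.549639 - (29.215506)) = 1.976322; f(u_2) = -4.844342
u_3 = 1.976322 - (-4.844342)·(1.976322 - 1.710000)/(-4.844342 - (-11.549639)) = 2.168731; f(u_3) = 2.021898
u_4 = 2.168731 - (2.021898)·(2.168731 - 1.976322)/(2.021898 - (-4.844342)) = 2.112072; f(u_4) = -0.200828

2.11207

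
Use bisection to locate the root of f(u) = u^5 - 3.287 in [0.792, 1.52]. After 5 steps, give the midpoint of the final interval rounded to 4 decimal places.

1.2584

f(0.792000) = -2.975380, f(1.520000) = 4.826681 (opposite signs)
step 1: m = 1.156000, f(m) = -1.222622 < 0 → root in [1.156000, 1.520000]
step 2: m = 1.338000, f(m) = 1.001255 > 0 → root in [1.156000, 1.338000]
step 3: m = 1.247000, f(m) = -0.271688 < 0 → root in [1.247000, 1.338000]
step 4: m = 1.292500, f(m) = 0.320055 > 0 → root in [1.247000, 1.292500]
step 5: m = 1.269750, f(m) = 0.013586 > 0 → root in [1.247000, 1.269750]
Midpoint of [1.247000, 1.269750] = 1.258375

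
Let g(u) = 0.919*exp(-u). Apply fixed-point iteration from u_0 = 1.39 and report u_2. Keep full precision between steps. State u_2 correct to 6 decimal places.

u_1 = g(1.390000) = 0.228900
u_2 = g(0.228900) = 0.730980

0.730980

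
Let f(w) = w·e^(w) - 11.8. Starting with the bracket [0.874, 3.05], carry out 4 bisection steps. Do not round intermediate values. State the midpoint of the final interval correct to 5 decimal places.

f(0.874000) = -9.705479, f(3.050000) = 52.601800 (opposite signs)
step 1: m = 1.962000, f(m) = 2.156765 > 0 → root in [0.874000, 1.962000]
step 2: m = 1.418000, f(m) = -5.945284 < 0 → root in [1.418000, 1.962000]
step 3: m = 1.690000, f(m) = -2.641078 < 0 → root in [1.690000, 1.962000]
step 4: m = 1.826000, f(m) = -0.462364 < 0 → root in [1.826000, 1.962000]
Midpoint of [1.826000, 1.962000] = 1.894000

1.89400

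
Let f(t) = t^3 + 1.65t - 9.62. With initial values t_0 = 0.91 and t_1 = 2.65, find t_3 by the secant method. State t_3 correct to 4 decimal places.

f(t_0) = -7.364929, f(t_1) = 13.362125
t_2 = 2.650000 - (13.362125)·(2.650000 - 0.910000)/(13.362125 - (-7.364929)) = 1.528273; f(t_2) = -3.528888
t_3 = 1.528273 - (-3.528888)·(1.528273 - 2.650000)/(-3.528888 - (13.362125)) = 1.762625; f(t_3) = -1.235459

1.7626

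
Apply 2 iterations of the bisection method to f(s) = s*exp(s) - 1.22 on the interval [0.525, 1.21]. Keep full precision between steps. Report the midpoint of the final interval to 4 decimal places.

f(0.525000) = -0.332509, f(1.210000) = 2.837716 (opposite signs)
step 1: m = 0.867500, f(m) = 0.845475 > 0 → root in [0.525000, 0.867500]
step 2: m = 0.696250, f(m) = 0.176827 > 0 → root in [0.525000, 0.696250]
Midpoint of [0.525000, 0.696250] = 0.610625

0.6106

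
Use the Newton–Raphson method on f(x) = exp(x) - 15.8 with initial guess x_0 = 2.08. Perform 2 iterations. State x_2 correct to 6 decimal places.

Newton update: x ← x − f(x)/f'(x).
f'(x) = exp(x)
x_0 = 2.080000: f = -7.795531, f' = 8.004469 → x_1 = 2.080000 - (-7.795531)/(8.004469) = 3.053897
x_1 = 3.053897: f = 5.397799, f' = 21.197799 → x_2 = 3.053897 - (5.397799)/(21.197799) = 2.799258

2.799258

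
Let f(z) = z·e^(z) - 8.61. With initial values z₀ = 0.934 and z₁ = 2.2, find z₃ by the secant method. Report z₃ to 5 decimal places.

f(z_0) = -6.233281, f(z_1) = 11.245030
z_2 = 2.200000 - (11.245030)·(2.200000 - 0.934000)/(11.245030 - (-6.233281)) = 1.385493; f(z_2) = -3.072468
z_3 = 1.385493 - (-3.072468)·(1.385493 - 2.200000)/(-3.072468 - (11.245030)) = 1.560282; f(z_3) = -1.182799

1.56028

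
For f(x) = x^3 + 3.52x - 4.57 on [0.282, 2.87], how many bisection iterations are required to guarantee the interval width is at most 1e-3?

12

Initial width b − a = 2.87 − 0.282 = 2.588000.
After n steps the width is (b−a)/2^n; need (b−a)/2^n ≤ 1e-3.
So n ≥ log₂(2.588000/1e-3) = log₂(2588.0000) ≈ 11.3376.
Hence n = 12.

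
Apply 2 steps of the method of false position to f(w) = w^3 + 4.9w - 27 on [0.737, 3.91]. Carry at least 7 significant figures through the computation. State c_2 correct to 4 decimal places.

False-position update: c = (a·f(b) − b·f(a))/(f(b) − f(a)); replace the endpoint whose sign matches f(c).
f(0.737000) = -22.988384, f(3.910000) = 51.935471
step 1: c = 1.710550, f(c) = -13.613263 < 0 → new bracket [1.710550, 3.910000]
step 2: c = 2.167335, f(c) = -6.199338 < 0 → new bracket [2.167335, 3.910000]

2.1673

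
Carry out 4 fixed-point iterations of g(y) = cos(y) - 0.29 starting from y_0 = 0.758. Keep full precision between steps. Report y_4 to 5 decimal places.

0.57483

y_1 = g(0.758000) = 0.436212
y_2 = g(0.436212) = 0.616358
y_3 = g(0.616358) = 0.525989
y_4 = g(0.525989) = 0.574828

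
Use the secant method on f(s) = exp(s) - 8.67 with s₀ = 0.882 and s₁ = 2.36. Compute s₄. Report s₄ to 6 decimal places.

f(s_0) = -6.254274, f(s_1) = 1.920951
s_2 = 2.360000 - (1.920951)·(2.360000 - 0.882000)/(1.920951 - (-6.254274)) = 2.012711; f(s_2) = -1.186423
s_3 = 2.012711 - (-1.186423)·(2.012711 - 2.360000)/(-1.186423 - (1.920951)) = 2.145309; f(s_3) = -0.125319
s_4 = 2.145309 - (-0.125319)·(2.145309 - 2.012711)/(-0.125319 - (-1.186423)) = 2.160969; f(s_4) = 0.009545

2.160969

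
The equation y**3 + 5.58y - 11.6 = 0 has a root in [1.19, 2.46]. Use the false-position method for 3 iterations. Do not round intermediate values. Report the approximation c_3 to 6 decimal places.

1.479572

f(1.190000) = -3.274641, f(2.460000) = 17.013736
step 1: c = 1.394984, f(c) = -1.101377 < 0 → new bracket [1.394984, 2.460000]
step 2: c = 1.459736, f(c) = -0.344228 < 0 → new bracket [1.459736, 2.460000]
step 3: c = 1.479572, f(c) = -0.105006 < 0 → new bracket [1.479572, 2.460000]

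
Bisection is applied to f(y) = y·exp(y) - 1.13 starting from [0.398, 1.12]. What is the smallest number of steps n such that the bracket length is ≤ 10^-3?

Initial width b − a = 1.12 − 0.398 = 0.722000.
After n steps the width is (b−a)/2^n; need (b−a)/2^n ≤ 10^-3.
So n ≥ log₂(0.722000/10^-3) = log₂(722.0000) ≈ 9.4959.
Hence n = 10.

10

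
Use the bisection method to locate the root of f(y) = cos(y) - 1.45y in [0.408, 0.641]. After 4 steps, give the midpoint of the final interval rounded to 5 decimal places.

f(0.408000) = 0.326316, f(0.641000) = -0.127952 (opposite signs)
step 1: m = 0.524500, f(m) = 0.105049 > 0 → root in [0.524500, 0.641000]
step 2: m = 0.582750, f(m) = -0.010035 < 0 → root in [0.524500, 0.582750]
step 3: m = 0.553625, f(m) = 0.047868 > 0 → root in [0.553625, 0.582750]
step 4: m = 0.568188, f(m) = 0.019006 > 0 → root in [0.568188, 0.582750]
Midpoint of [0.568188, 0.582750] = 0.575469

0.57547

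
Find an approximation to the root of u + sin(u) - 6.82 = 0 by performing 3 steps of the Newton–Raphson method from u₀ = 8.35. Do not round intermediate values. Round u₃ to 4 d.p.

Newton update: u ← u − f(u)/f'(u).
f'(u) = 1 + cos(u)
u_0 = 8.350000: f = 2.409484, f' = 0.524072 → u_1 = 8.350000 - (2.409484)/(0.524072) = 3.752383
u_1 = 3.752383: f = -3.641132, f' = 0.180805 → u_2 = 3.752383 - (-3.641132)/(0.180805) = 23.890834
u_2 = 23.890834: f = 16.124432, f' = 1.322992 → u_3 = 23.890834 - (16.124432)/(1.322992) = 11.702976

11.7030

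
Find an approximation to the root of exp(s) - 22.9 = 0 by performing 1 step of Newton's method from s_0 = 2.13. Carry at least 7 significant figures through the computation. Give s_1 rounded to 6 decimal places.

3.851374

f'(s) = exp(s)
s_0 = 2.130000: f = -14.485133, f' = 8.414867 → s_1 = 2.130000 - (-14.485133)/(8.414867) = 3.851374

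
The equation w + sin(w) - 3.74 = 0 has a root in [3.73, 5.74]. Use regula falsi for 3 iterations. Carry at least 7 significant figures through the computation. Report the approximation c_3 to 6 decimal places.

4.684615

f(3.730000) = -0.565037, f(5.740000) = 1.483135
step 1: c = 4.284506, f(c) = -0.365340 < 0 → new bracket [4.284506, 5.740000]
step 2: c = 4.572176, f(c) = -0.158010 < 0 → new bracket [4.572176, 5.740000]
step 3: c = 4.684615, f(c) = -0.055000 < 0 → new bracket [4.684615, 5.740000]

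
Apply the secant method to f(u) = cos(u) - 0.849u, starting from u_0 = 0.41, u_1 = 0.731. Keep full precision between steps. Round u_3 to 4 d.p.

f(u_0) = 0.569031, f(u_1) = 0.123888
u_2 = 0.731000 - (0.123888)·(0.731000 - 0.410000)/(0.123888 - (0.569031)) = 0.820338; f(u_2) = -0.014493
u_3 = 0.820338 - (-0.014493)·(0.820338 - 0.731000)/(-0.014493 - (0.123888)) = 0.810981; f(u_3) = 0.000264

0.8110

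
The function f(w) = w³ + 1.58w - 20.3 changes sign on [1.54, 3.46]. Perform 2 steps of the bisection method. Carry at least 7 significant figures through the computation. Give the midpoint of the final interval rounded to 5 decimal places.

2.74000

f(1.540000) = -14.214536, f(3.460000) = 26.588536 (opposite signs)
step 1: m = 2.500000, f(m) = -0.725000 < 0 → root in [2.500000, 3.460000]
step 2: m = 2.980000, f(m) = 10.871992 > 0 → root in [2.500000, 2.980000]
Midpoint of [2.500000, 2.980000] = 2.740000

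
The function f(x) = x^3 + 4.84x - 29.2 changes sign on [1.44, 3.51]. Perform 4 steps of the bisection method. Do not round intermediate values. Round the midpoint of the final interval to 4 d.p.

f(1.440000) = -19.244416, f(3.510000) = 31.031951 (opposite signs)
step 1: m = 2.475000, f(m) = -2.060078 < 0 → root in [2.475000, 3.510000]
step 2: m = 2.992500, f(m) = 12.081706 > 0 → root in [2.475000, 2.992500]
step 3: m = 2.733750, f(m) = 4.461727 > 0 → root in [2.475000, 2.733750]
step 4: m = 2.604375, f(m) = 1.070049 > 0 → root in [2.475000, 2.604375]
Midpoint of [2.475000, 2.604375] = 2.539687

2.5397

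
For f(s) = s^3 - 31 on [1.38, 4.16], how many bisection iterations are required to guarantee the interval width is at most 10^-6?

22

Initial width b − a = 4.16 − 1.38 = 2.780000.
After n steps the width is (b−a)/2^n; need (b−a)/2^n ≤ 10^-6.
So n ≥ log₂(2.780000/10^-6) = log₂(2780000.0000) ≈ 21.4067.
Hence n = 22.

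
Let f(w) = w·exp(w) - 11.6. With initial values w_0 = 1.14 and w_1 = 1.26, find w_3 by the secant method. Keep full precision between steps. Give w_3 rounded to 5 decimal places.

1.68300

Secant update: w_(k+1) = w_k − f(w_k)·(w_k − w_(k-1))/(f(w_k) − f(w_(k-1))).
f(w_0) = -8.035484, f(w_1) = -7.157969
w_2 = 1.260000 - (-7.157969)·(1.260000 - 1.140000)/(-7.157969 - (-8.035484)) = 2.238851; f(w_2) = 9.406109
w_3 = 2.238851 - (9.406109)·(2.238851 - 1.260000)/(9.406109 - (-7.157969)) = 1.682999; f(w_3) = -2.542657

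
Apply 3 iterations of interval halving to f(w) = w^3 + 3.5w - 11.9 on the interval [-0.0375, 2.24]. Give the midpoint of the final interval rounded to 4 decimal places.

f(-0.037500) = -12.031303, f(2.240000) = 7.179424 (opposite signs)
step 1: m = 1.101250, f(m) = -6.710082 < 0 → root in [1.101250, 2.240000]
step 2: m = 1.670625, f(m) = -1.390118 < 0 → root in [1.670625, 2.240000]
step 3: m = 1.955313, f(m) = 2.419236 > 0 → root in [1.670625, 1.955313]
Midpoint of [1.670625, 1.955313] = 1.812969

1.8130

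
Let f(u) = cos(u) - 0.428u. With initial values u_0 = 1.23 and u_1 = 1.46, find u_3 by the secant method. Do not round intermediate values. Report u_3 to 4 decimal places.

1.0872

f(u_0) = -0.192202, f(u_1) = -0.514310
u_2 = 1.460000 - (-0.514310)·(1.460000 - 1.230000)/(-0.514310 - (-0.192202)) = 1.092759; f(u_2) = -0.007663
u_3 = 1.092759 - (-0.007663)·(1.092759 - 1.460000)/(-0.007663 - (-0.514310)) = 1.087204; f(u_3) = -0.000361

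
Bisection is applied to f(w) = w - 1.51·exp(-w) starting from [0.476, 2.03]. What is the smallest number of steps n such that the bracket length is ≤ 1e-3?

11

Initial width b − a = 2.03 − 0.476 = 1.554000.
After n steps the width is (b−a)/2^n; need (b−a)/2^n ≤ 1e-3.
So n ≥ log₂(1.554000/1e-3) = log₂(1554.0000) ≈ 10.6018.
Hence n = 11.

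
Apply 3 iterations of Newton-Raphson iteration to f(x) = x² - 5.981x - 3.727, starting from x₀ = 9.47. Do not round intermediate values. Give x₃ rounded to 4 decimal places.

f'(x) = 2x - 5.981
x_0 = 9.470000: f = 29.313830, f' = 12.959000 → x_1 = 9.470000 - (29.313830)/(12.959000) = 7.207956
x_1 = 7.207956: f = 5.116844, f' = 8.434912 → x_2 = 7.207956 - (5.116844)/(8.434912) = 6.601329
x_2 = 6.601329: f = 0.367996, f' = 7.221658 → x_3 = 6.601329 - (0.367996)/(7.221658) = 6.550372

6.5504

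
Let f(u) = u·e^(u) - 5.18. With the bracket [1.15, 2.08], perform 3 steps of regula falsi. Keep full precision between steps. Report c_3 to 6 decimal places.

f(1.150000) = -1.548078, f(2.080000) = 11.469295
step 1: c = 1.260599, f(c) = -0.733192 < 0 → new bracket [1.260599, 2.080000]
step 2: c = 1.309833, f(c) = -0.326339 < 0 → new bracket [1.309833, 2.080000]
step 3: c = 1.331141, f(c) = -0.141153 < 0 → new bracket [1.331141, 2.080000]

1.331141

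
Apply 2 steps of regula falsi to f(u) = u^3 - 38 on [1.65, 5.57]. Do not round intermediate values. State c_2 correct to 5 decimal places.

f(1.650000) = -33.507875, f(5.570000) = 134.808693
step 1: c = 2.430380, f(c) = -23.644362 < 0 → new bracket [2.430380, 5.570000]
step 2: c = 2.898874, f(c) = -13.639399 < 0 → new bracket [2.898874, 5.570000]

2.89887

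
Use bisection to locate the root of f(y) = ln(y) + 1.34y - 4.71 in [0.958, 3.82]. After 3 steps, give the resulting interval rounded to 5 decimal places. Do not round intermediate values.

f(0.958000) = -3.469188, f(3.820000) = 1.749050 (opposite signs)
step 1: m = 2.389000, f(m) = -0.637865 < 0 → root in [2.389000, 3.820000]
step 2: m = 3.104500, f(m) = 0.582883 > 0 → root in [2.389000, 3.104500]
step 3: m = 2.746750, f(m) = -0.018937 < 0 → root in [2.746750, 3.104500]

[2.74675, 3.10450]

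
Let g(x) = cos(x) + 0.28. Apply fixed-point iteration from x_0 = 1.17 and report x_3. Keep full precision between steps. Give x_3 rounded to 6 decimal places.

x_1 = g(1.170000) = 0.670152
x_2 = g(0.670152) = 1.063727
x_3 = g(1.063727) = 0.765617

0.765617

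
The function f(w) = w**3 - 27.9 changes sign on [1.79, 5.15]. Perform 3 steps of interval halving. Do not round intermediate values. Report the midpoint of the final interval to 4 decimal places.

f(1.790000) = -22.164661, f(5.150000) = 108.690875 (opposite signs)
step 1: m = 3.470000, f(m) = 13.881923 > 0 → root in [1.790000, 3.470000]
step 2: m = 2.630000, f(m) = -9.708553 < 0 → root in [2.630000, 3.470000]
step 3: m = 3.050000, f(m) = 0.472625 > 0 → root in [2.630000, 3.050000]
Midpoint of [2.630000, 3.050000] = 2.840000

2.8400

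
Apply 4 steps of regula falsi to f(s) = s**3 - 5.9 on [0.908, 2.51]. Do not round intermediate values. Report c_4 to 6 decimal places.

False-position update: c = (a·f(b) − b·f(a))/(f(b) − f(a)); replace the endpoint whose sign matches f(c).
f(0.908000) = -5.151387, f(2.510000) = 9.913251
step 1: c = 1.455807, f(c) = -2.814597 < 0 → new bracket [1.455807, 2.510000]
step 2: c = 1.688928, f(c) = -1.082367 < 0 → new bracket [1.688928, 2.510000]
step 3: c = 1.769752, f(c) = -0.357102 < 0 → new bracket [1.769752, 2.510000]
step 4: c = 1.795490, f(c) = -0.111726 < 0 → new bracket [1.795490, 2.510000]

1.795490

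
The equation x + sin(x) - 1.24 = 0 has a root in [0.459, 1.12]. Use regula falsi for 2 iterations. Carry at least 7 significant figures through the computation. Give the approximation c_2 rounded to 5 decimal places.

f(0.459000) = -0.337948, f(1.120000) = 0.780100
step 1: c = 0.658798, f(c) = 0.030965 > 0 → new bracket [0.459000, 0.658798]
step 2: c = 0.642028, f(c) = 0.000849 > 0 → new bracket [0.459000, 0.642028]

0.64203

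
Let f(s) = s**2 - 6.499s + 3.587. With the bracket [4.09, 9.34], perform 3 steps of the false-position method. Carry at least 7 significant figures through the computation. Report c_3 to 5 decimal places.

False-position update: c = (a·f(b) − b·f(a))/(f(b) − f(a)); replace the endpoint whose sign matches f(c).
f(4.090000) = -6.265810, f(9.340000) = 30.121940
step 1: c = 4.994027, f(c) = -3.928876 < 0 → new bracket [4.994027, 9.340000]
step 2: c = 5.495477, f(c) = -1.927837 < 0 → new bracket [5.495477, 9.340000]
step 3: c = 5.726730, f(c) = -0.835580 < 0 → new bracket [5.726730, 9.340000]

5.72673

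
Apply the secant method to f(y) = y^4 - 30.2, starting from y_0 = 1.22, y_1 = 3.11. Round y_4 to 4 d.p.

2.4551

f(y_0) = -27.984665, f(y_1) = 63.349518
y_2 = 3.110000 - (63.349518)·(3.110000 - 1.220000)/(63.349518 - (-27.984665)) = 1.799093; f(y_2) = -19.723535
y_3 = 1.799093 - (-19.723535)·(1.799093 - 3.110000)/(-19.723535 - (63.349518)) = 2.110334; f(y_3) = -10.366252
y_4 = 2.110334 - (-10.366252)·(2.110334 - 1.799093)/(-10.366252 - (-19.723535)) = 2.455135; f(y_4) = 6.133014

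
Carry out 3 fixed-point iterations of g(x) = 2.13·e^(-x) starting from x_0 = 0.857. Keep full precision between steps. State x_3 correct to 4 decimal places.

0.8991

x_1 = g(0.857000) = 0.904043
x_2 = g(0.904043) = 0.862499
x_3 = g(0.862499) = 0.899086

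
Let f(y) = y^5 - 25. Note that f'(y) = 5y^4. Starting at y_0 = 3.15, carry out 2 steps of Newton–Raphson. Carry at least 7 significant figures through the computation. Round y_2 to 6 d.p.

y_0 = 3.150000: f = 285.136420, f' = 492.280031 → y_1 = 3.150000 - (285.136420)/(492.280031) = 2.570784
y_1 = 2.570784: f = 87.286625, f' = 218.389839 → y_2 = 2.570784 - (87.286625)/(218.389839) = 2.171101

2.171101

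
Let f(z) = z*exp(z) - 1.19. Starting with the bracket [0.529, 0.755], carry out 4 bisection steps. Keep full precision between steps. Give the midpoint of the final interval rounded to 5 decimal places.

0.63494

f(0.529000) = -0.292163, f(0.755000) = 0.416347 (opposite signs)
step 1: m = 0.642000, f(m) = 0.029978 > 0 → root in [0.529000, 0.642000]
step 2: m = 0.585500, f(m) = -0.138507 < 0 → root in [0.585500, 0.642000]
step 3: m = 0.613750, f(m) = -0.056191 < 0 → root in [0.613750, 0.642000]
step 4: m = 0.627875, f(m) = -0.013598 < 0 → root in [0.627875, 0.642000]
Midpoint of [0.627875, 0.642000] = 0.634937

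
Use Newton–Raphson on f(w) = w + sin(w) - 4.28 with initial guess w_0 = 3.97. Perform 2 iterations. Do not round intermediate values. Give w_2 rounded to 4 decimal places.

4.8893

Newton update: w ← w − f(w)/f'(w).
f'(w) = 1 + cos(w)
w_0 = 3.970000: f = -1.046856, f' = 0.323950 → w_1 = 3.970000 - (-1.046856)/(0.323950) = 7.201536
w_1 = 7.201536: f = 3.716138, f' = 1.607131 → w_2 = 7.201536 - (3.716138)/(1.607131) = 4.889256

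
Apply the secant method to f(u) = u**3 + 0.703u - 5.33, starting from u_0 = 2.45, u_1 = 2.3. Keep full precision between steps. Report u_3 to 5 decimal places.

1.67352

f(u_0) = 11.098475, f(u_1) = 8.453900
u_2 = 2.300000 - (8.453900)·(2.300000 - 2.450000)/(8.453900 - (11.098475)) = 1.820496; f(u_2) = 1.983304
u_3 = 1.820496 - (1.983304)·(1.820496 - 2.300000)/(1.983304 - (8.453900)) = 1.673523; f(u_3) = 0.533486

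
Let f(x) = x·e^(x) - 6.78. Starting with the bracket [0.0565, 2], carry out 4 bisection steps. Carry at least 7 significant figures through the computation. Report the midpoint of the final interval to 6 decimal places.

f(0.056500) = -6.720216, f(2.000000) = 7.998112 (opposite signs)
step 1: m = 1.028250, f(m) = -3.904840 < 0 → root in [1.028250, 2.000000]
step 2: m = 1.514125, f(m) = 0.102368 > 0 → root in [1.028250, 1.514125]
step 3: m = 1.271187, f(m) = -2.248110 < 0 → root in [1.271187, 1.514125]
step 4: m = 1.392656, f(m) = -1.173822 < 0 → root in [1.392656, 1.514125]
Midpoint of [1.392656, 1.514125] = 1.453391

1.453391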